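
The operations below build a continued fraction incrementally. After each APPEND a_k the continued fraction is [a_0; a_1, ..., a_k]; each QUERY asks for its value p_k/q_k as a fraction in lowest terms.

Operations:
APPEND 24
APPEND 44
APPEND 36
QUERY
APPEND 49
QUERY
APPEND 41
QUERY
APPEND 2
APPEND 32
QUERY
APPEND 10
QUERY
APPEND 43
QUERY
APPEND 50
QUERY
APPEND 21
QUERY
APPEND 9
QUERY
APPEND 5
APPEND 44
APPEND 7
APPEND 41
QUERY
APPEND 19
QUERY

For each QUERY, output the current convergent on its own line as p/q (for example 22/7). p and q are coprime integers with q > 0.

38076/1585
1866781/77709
76576097/3187654
5037183297/209684198
50526851945/2103294997
2177691816932/90651369069
108935117698545/4534671748447
2289815163486377/95318758086456
20717271589075938/862403494526551
1351970362950668179915/56278837707556976131
25720297654454458564654/1070665820163336468545

APPEND 24: p_0 = 24·1 + 0 = 24, q_0 = 24·0 + 1 = 1 → 24/1
APPEND 44: p_1 = 44·24 + 1 = 1057, q_1 = 44·1 + 0 = 44 → 1057/44
APPEND 36: p_2 = 36·1057 + 24 = 38076, q_2 = 36·44 + 1 = 1585 → 38076/1585
APPEND 49: p_3 = 49·38076 + 1057 = 1866781, q_3 = 49·1585 + 44 = 77709 → 1866781/77709
APPEND 41: p_4 = 41·1866781 + 38076 = 76576097, q_4 = 41·77709 + 1585 = 3187654 → 76576097/3187654
APPEND 2: p_5 = 2·76576097 + 1866781 = 155018975, q_5 = 2·3187654 + 77709 = 6453017 → 155018975/6453017
APPEND 32: p_6 = 32·155018975 + 76576097 = 5037183297, q_6 = 32·6453017 + 3187654 = 209684198 → 5037183297/209684198
APPEND 10: p_7 = 10·5037183297 + 155018975 = 50526851945, q_7 = 10·209684198 + 6453017 = 2103294997 → 50526851945/2103294997
APPEND 43: p_8 = 43·50526851945 + 5037183297 = 2177691816932, q_8 = 43·2103294997 + 209684198 = 90651369069 → 2177691816932/90651369069
APPEND 50: p_9 = 50·2177691816932 + 50526851945 = 108935117698545, q_9 = 50·90651369069 + 2103294997 = 4534671748447 → 108935117698545/4534671748447
APPEND 21: p_10 = 21·108935117698545 + 2177691816932 = 2289815163486377, q_10 = 21·4534671748447 + 90651369069 = 95318758086456 → 2289815163486377/95318758086456
APPEND 9: p_11 = 9·2289815163486377 + 108935117698545 = 20717271589075938, q_11 = 9·95318758086456 + 4534671748447 = 862403494526551 → 20717271589075938/862403494526551
APPEND 5: p_12 = 5·20717271589075938 + 2289815163486377 = 105876173108866067, q_12 = 5·862403494526551 + 95318758086456 = 4407336230719211 → 105876173108866067/4407336230719211
APPEND 44: p_13 = 44·105876173108866067 + 20717271589075938 = 4679268888379182886, q_13 = 44·4407336230719211 + 862403494526551 = 194785197646171835 → 4679268888379182886/194785197646171835
APPEND 7: p_14 = 7·4679268888379182886 + 105876173108866067 = 32860758391763146269, q_14 = 7·194785197646171835 + 4407336230719211 = 1367903719753922056 → 32860758391763146269/1367903719753922056
APPEND 41: p_15 = 41·32860758391763146269 + 4679268888379182886 = 1351970362950668179915, q_15 = 41·1367903719753922056 + 194785197646171835 = 56278837707556976131 → 1351970362950668179915/56278837707556976131
APPEND 19: p_16 = 19·1351970362950668179915 + 32860758391763146269 = 25720297654454458564654, q_16 = 19·56278837707556976131 + 1367903719753922056 = 1070665820163336468545 → 25720297654454458564654/1070665820163336468545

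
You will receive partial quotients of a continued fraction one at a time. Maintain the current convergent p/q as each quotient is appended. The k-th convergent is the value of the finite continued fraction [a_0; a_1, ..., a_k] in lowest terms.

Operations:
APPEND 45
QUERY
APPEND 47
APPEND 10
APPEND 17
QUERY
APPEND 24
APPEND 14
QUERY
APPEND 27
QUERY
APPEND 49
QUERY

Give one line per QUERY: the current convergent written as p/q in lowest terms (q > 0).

45/1
362601/8054
122493407/2720792
3316045618/73655151
162608728689/3611823191

APPEND 45: p_0 = 45·1 + 0 = 45, q_0 = 45·0 + 1 = 1 → 45/1
APPEND 47: p_1 = 47·45 + 1 = 2116, q_1 = 47·1 + 0 = 47 → 2116/47
APPEND 10: p_2 = 10·2116 + 45 = 21205, q_2 = 10·47 + 1 = 471 → 21205/471
APPEND 17: p_3 = 17·21205 + 2116 = 362601, q_3 = 17·471 + 47 = 8054 → 362601/8054
APPEND 24: p_4 = 24·362601 + 21205 = 8723629, q_4 = 24·8054 + 471 = 193767 → 8723629/193767
APPEND 14: p_5 = 14·8723629 + 362601 = 122493407, q_5 = 14·193767 + 8054 = 2720792 → 122493407/2720792
APPEND 27: p_6 = 27·122493407 + 8723629 = 3316045618, q_6 = 27·2720792 + 193767 = 73655151 → 3316045618/73655151
APPEND 49: p_7 = 49·3316045618 + 122493407 = 162608728689, q_7 = 49·73655151 + 2720792 = 3611823191 → 162608728689/3611823191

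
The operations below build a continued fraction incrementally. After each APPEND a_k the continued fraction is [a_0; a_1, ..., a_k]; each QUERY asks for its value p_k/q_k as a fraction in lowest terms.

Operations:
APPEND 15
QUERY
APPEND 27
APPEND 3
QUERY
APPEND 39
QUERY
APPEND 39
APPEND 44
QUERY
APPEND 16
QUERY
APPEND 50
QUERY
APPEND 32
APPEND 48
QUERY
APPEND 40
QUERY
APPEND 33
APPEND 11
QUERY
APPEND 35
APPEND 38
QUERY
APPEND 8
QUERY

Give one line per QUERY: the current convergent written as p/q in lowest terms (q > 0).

15/1
1233/82
48493/3225
83316733/5540933
1334960188/88780785
66831326133/4444580183
102783826355445/6835581218951
4113492991614244/273565564104681
1498442071037494711/99653056727512345
1999588622547791229227/132981529473792521307
16049290300921191774198/1067349127274999775955

APPEND 15: p_0 = 15·1 + 0 = 15, q_0 = 15·0 + 1 = 1 → 15/1
APPEND 27: p_1 = 27·15 + 1 = 406, q_1 = 27·1 + 0 = 27 → 406/27
APPEND 3: p_2 = 3·406 + 15 = 1233, q_2 = 3·27 + 1 = 82 → 1233/82
APPEND 39: p_3 = 39·1233 + 406 = 48493, q_3 = 39·82 + 27 = 3225 → 48493/3225
APPEND 39: p_4 = 39·48493 + 1233 = 1892460, q_4 = 39·3225 + 82 = 125857 → 1892460/125857
APPEND 44: p_5 = 44·1892460 + 48493 = 83316733, q_5 = 44·125857 + 3225 = 5540933 → 83316733/5540933
APPEND 16: p_6 = 16·83316733 + 1892460 = 1334960188, q_6 = 16·5540933 + 125857 = 88780785 → 1334960188/88780785
APPEND 50: p_7 = 50·1334960188 + 83316733 = 66831326133, q_7 = 50·88780785 + 5540933 = 4444580183 → 66831326133/4444580183
APPEND 32: p_8 = 32·66831326133 + 1334960188 = 2139937396444, q_8 = 32·4444580183 + 88780785 = 142315346641 → 2139937396444/142315346641
APPEND 48: p_9 = 48·2139937396444 + 66831326133 = 102783826355445, q_9 = 48·142315346641 + 4444580183 = 6835581218951 → 102783826355445/6835581218951
APPEND 40: p_10 = 40·102783826355445 + 2139937396444 = 4113492991614244, q_10 = 40·6835581218951 + 142315346641 = 273565564104681 → 4113492991614244/273565564104681
APPEND 33: p_11 = 33·4113492991614244 + 102783826355445 = 135848052549625497, q_11 = 33·273565564104681 + 6835581218951 = 9034499196673424 → 135848052549625497/9034499196673424
APPEND 11: p_12 = 11·135848052549625497 + 4113492991614244 = 1498442071037494711, q_12 = 11·9034499196673424 + 273565564104681 = 99653056727512345 → 1498442071037494711/99653056727512345
APPEND 35: p_13 = 35·1498442071037494711 + 135848052549625497 = 52581320538861940382, q_13 = 35·99653056727512345 + 9034499196673424 = 3496891484659605499 → 52581320538861940382/3496891484659605499
APPEND 38: p_14 = 38·52581320538861940382 + 1498442071037494711 = 1999588622547791229227, q_14 = 38·3496891484659605499 + 99653056727512345 = 132981529473792521307 → 1999588622547791229227/132981529473792521307
APPEND 8: p_15 = 8·1999588622547791229227 + 52581320538861940382 = 16049290300921191774198, q_15 = 8·132981529473792521307 + 3496891484659605499 = 1067349127274999775955 → 16049290300921191774198/1067349127274999775955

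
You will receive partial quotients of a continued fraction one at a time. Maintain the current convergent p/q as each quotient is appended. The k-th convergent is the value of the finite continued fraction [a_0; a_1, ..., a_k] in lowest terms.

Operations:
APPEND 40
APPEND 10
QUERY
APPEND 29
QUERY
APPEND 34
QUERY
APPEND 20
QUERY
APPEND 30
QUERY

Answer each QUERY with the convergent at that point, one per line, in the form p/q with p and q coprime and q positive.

APPEND 40: p_0 = 40·1 + 0 = 40, q_0 = 40·0 + 1 = 1 → 40/1
APPEND 10: p_1 = 10·40 + 1 = 401, q_1 = 10·1 + 0 = 10 → 401/10
APPEND 29: p_2 = 29·401 + 40 = 11669, q_2 = 29·10 + 1 = 291 → 11669/291
APPEND 34: p_3 = 34·11669 + 401 = 397147, q_3 = 34·291 + 10 = 9904 → 397147/9904
APPEND 20: p_4 = 20·397147 + 11669 = 7954609, q_4 = 20·9904 + 291 = 198371 → 7954609/198371
APPEND 30: p_5 = 30·7954609 + 397147 = 239035417, q_5 = 30·198371 + 9904 = 5961034 → 239035417/5961034

401/10
11669/291
397147/9904
7954609/198371
239035417/5961034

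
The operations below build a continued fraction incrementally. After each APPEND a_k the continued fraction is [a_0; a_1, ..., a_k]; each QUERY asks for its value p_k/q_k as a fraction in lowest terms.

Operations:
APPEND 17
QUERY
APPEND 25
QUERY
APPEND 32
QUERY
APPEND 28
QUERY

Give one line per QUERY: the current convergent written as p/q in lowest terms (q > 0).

17/1
426/25
13649/801
382598/22453

APPEND 17: p_0 = 17·1 + 0 = 17, q_0 = 17·0 + 1 = 1 → 17/1
APPEND 25: p_1 = 25·17 + 1 = 426, q_1 = 25·1 + 0 = 25 → 426/25
APPEND 32: p_2 = 32·426 + 17 = 13649, q_2 = 32·25 + 1 = 801 → 13649/801
APPEND 28: p_3 = 28·13649 + 426 = 382598, q_3 = 28·801 + 25 = 22453 → 382598/22453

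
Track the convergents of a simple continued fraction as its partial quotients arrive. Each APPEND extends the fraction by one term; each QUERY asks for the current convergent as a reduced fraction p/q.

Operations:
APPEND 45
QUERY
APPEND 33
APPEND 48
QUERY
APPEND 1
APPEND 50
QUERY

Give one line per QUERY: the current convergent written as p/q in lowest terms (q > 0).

45/1
71373/1585
3714323/82485

APPEND 45: p_0 = 45·1 + 0 = 45, q_0 = 45·0 + 1 = 1 → 45/1
APPEND 33: p_1 = 33·45 + 1 = 1486, q_1 = 33·1 + 0 = 33 → 1486/33
APPEND 48: p_2 = 48·1486 + 45 = 71373, q_2 = 48·33 + 1 = 1585 → 71373/1585
APPEND 1: p_3 = 1·71373 + 1486 = 72859, q_3 = 1·1585 + 33 = 1618 → 72859/1618
APPEND 50: p_4 = 50·72859 + 71373 = 3714323, q_4 = 50·1618 + 1585 = 82485 → 3714323/82485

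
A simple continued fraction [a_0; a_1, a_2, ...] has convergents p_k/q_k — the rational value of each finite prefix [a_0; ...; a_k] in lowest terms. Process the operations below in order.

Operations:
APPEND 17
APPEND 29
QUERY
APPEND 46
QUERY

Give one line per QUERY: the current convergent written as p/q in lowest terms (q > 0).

APPEND 17: p_0 = 17·1 + 0 = 17, q_0 = 17·0 + 1 = 1 → 17/1
APPEND 29: p_1 = 29·17 + 1 = 494, q_1 = 29·1 + 0 = 29 → 494/29
APPEND 46: p_2 = 46·494 + 17 = 22741, q_2 = 46·29 + 1 = 1335 → 22741/1335

494/29
22741/1335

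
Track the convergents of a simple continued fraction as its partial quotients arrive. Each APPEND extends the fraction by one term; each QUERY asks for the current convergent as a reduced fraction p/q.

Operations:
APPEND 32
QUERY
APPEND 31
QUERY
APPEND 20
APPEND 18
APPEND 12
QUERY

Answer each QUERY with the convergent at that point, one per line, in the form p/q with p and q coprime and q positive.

32/1
993/31
4328480/135129

APPEND 32: p_0 = 32·1 + 0 = 32, q_0 = 32·0 + 1 = 1 → 32/1
APPEND 31: p_1 = 31·32 + 1 = 993, q_1 = 31·1 + 0 = 31 → 993/31
APPEND 20: p_2 = 20·993 + 32 = 19892, q_2 = 20·31 + 1 = 621 → 19892/621
APPEND 18: p_3 = 18·19892 + 993 = 359049, q_3 = 18·621 + 31 = 11209 → 359049/11209
APPEND 12: p_4 = 12·359049 + 19892 = 4328480, q_4 = 12·11209 + 621 = 135129 → 4328480/135129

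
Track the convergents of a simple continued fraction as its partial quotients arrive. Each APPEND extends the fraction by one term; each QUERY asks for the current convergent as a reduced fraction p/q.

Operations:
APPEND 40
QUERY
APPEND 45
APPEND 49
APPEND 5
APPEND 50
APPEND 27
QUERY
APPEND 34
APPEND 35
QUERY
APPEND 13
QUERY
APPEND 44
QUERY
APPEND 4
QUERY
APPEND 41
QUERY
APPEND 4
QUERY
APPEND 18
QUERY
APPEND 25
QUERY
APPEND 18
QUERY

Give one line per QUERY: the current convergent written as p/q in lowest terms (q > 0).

40/1
601209149/15021887
716818867074/17910525877
9339108633617/233348136515
411637598746222/10285228532537
1655889503618505/41374262266663
68303107247104927/1706629981465720
274868318492038213/6867894188129543
5015932840103792761/125328725367797494
125673189321086857238/3140086028383066893
2267133340619667223045/56646877236263001568

APPEND 40: p_0 = 40·1 + 0 = 40, q_0 = 40·0 + 1 = 1 → 40/1
APPEND 45: p_1 = 45·40 + 1 = 1801, q_1 = 45·1 + 0 = 45 → 1801/45
APPEND 49: p_2 = 49·1801 + 40 = 88289, q_2 = 49·45 + 1 = 2206 → 88289/2206
APPEND 5: p_3 = 5·88289 + 1801 = 443246, q_3 = 5·2206 + 45 = 11075 → 443246/11075
APPEND 50: p_4 = 50·443246 + 88289 = 22250589, q_4 = 50·11075 + 2206 = 555956 → 22250589/555956
APPEND 27: p_5 = 27·22250589 + 443246 = 601209149, q_5 = 27·555956 + 11075 = 15021887 → 601209149/15021887
APPEND 34: p_6 = 34·601209149 + 22250589 = 20463361655, q_6 = 34·15021887 + 555956 = 511300114 → 20463361655/511300114
APPEND 35: p_7 = 35·20463361655 + 601209149 = 716818867074, q_7 = 35·511300114 + 15021887 = 17910525877 → 716818867074/17910525877
APPEND 13: p_8 = 13·716818867074 + 20463361655 = 9339108633617, q_8 = 13·17910525877 + 511300114 = 233348136515 → 9339108633617/233348136515
APPEND 44: p_9 = 44·9339108633617 + 716818867074 = 411637598746222, q_9 = 44·233348136515 + 17910525877 = 10285228532537 → 411637598746222/10285228532537
APPEND 4: p_10 = 4·411637598746222 + 9339108633617 = 1655889503618505, q_10 = 4·10285228532537 + 233348136515 = 41374262266663 → 1655889503618505/41374262266663
APPEND 41: p_11 = 41·1655889503618505 + 411637598746222 = 68303107247104927, q_11 = 41·41374262266663 + 10285228532537 = 1706629981465720 → 68303107247104927/1706629981465720
APPEND 4: p_12 = 4·68303107247104927 + 1655889503618505 = 274868318492038213, q_12 = 4·1706629981465720 + 41374262266663 = 6867894188129543 → 274868318492038213/6867894188129543
APPEND 18: p_13 = 18·274868318492038213 + 68303107247104927 = 5015932840103792761, q_13 = 18·6867894188129543 + 1706629981465720 = 125328725367797494 → 5015932840103792761/125328725367797494
APPEND 25: p_14 = 25·5015932840103792761 + 274868318492038213 = 125673189321086857238, q_14 = 25·125328725367797494 + 6867894188129543 = 3140086028383066893 → 125673189321086857238/3140086028383066893
APPEND 18: p_15 = 18·125673189321086857238 + 5015932840103792761 = 2267133340619667223045, q_15 = 18·3140086028383066893 + 125328725367797494 = 56646877236263001568 → 2267133340619667223045/56646877236263001568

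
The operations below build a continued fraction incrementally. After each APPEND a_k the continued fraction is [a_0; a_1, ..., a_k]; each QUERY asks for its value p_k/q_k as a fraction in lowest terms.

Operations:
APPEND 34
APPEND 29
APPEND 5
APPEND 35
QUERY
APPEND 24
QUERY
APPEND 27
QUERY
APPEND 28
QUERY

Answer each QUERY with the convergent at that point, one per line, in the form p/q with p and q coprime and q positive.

APPEND 34: p_0 = 34·1 + 0 = 34, q_0 = 34·0 + 1 = 1 → 34/1
APPEND 29: p_1 = 29·34 + 1 = 987, q_1 = 29·1 + 0 = 29 → 987/29
APPEND 5: p_2 = 5·987 + 34 = 4969, q_2 = 5·29 + 1 = 146 → 4969/146
APPEND 35: p_3 = 35·4969 + 987 = 174902, q_3 = 35·146 + 29 = 5139 → 174902/5139
APPEND 24: p_4 = 24·174902 + 4969 = 4202617, q_4 = 24·5139 + 146 = 123482 → 4202617/123482
APPEND 27: p_5 = 27·4202617 + 174902 = 113645561, q_5 = 27·123482 + 5139 = 3339153 → 113645561/3339153
APPEND 28: p_6 = 28·113645561 + 4202617 = 3186278325, q_6 = 28·3339153 + 123482 = 93619766 → 3186278325/93619766

174902/5139
4202617/123482
113645561/3339153
3186278325/93619766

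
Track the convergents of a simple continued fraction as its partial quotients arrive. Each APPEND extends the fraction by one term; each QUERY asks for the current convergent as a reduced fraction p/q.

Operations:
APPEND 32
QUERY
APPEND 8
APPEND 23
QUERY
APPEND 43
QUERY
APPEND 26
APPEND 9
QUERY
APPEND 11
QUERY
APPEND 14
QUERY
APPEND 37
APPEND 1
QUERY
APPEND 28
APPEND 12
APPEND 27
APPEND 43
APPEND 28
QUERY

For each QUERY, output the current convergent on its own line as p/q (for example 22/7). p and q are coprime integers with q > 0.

APPEND 32: p_0 = 32·1 + 0 = 32, q_0 = 32·0 + 1 = 1 → 32/1
APPEND 8: p_1 = 8·32 + 1 = 257, q_1 = 8·1 + 0 = 8 → 257/8
APPEND 23: p_2 = 23·257 + 32 = 5943, q_2 = 23·8 + 1 = 185 → 5943/185
APPEND 43: p_3 = 43·5943 + 257 = 255806, q_3 = 43·185 + 8 = 7963 → 255806/7963
APPEND 26: p_4 = 26·255806 + 5943 = 6656899, q_4 = 26·7963 + 185 = 207223 → 6656899/207223
APPEND 9: p_5 = 9·6656899 + 255806 = 60167897, q_5 = 9·207223 + 7963 = 1872970 → 60167897/1872970
APPEND 11: p_6 = 11·60167897 + 6656899 = 668503766, q_6 = 11·1872970 + 207223 = 20809893 → 668503766/20809893
APPEND 14: p_7 = 14·668503766 + 60167897 = 9419220621, q_7 = 14·20809893 + 1872970 = 293211472 → 9419220621/293211472
APPEND 37: p_8 = 37·9419220621 + 668503766 = 349179666743, q_8 = 37·293211472 + 20809893 = 10869634357 → 349179666743/10869634357
APPEND 1: p_9 = 1·349179666743 + 9419220621 = 358598887364, q_9 = 1·10869634357 + 293211472 = 11162845829 → 358598887364/11162845829
APPEND 28: p_10 = 28·358598887364 + 349179666743 = 10389948512935, q_10 = 28·11162845829 + 10869634357 = 323429317569 → 10389948512935/323429317569
APPEND 12: p_11 = 12·10389948512935 + 358598887364 = 125037981042584, q_11 = 12·323429317569 + 11162845829 = 3892314656657 → 125037981042584/3892314656657
APPEND 27: p_12 = 27·125037981042584 + 10389948512935 = 3386415436662703, q_12 = 27·3892314656657 + 323429317569 = 105415925047308 → 3386415436662703/105415925047308
APPEND 43: p_13 = 43·3386415436662703 + 125037981042584 = 145740901757538813, q_13 = 43·105415925047308 + 3892314656657 = 4536777091690901 → 145740901757538813/4536777091690901
APPEND 28: p_14 = 28·145740901757538813 + 3386415436662703 = 4084131664647749467, q_14 = 28·4536777091690901 + 105415925047308 = 127135174492392536 → 4084131664647749467/127135174492392536

32/1
5943/185
255806/7963
60167897/1872970
668503766/20809893
9419220621/293211472
358598887364/11162845829
4084131664647749467/127135174492392536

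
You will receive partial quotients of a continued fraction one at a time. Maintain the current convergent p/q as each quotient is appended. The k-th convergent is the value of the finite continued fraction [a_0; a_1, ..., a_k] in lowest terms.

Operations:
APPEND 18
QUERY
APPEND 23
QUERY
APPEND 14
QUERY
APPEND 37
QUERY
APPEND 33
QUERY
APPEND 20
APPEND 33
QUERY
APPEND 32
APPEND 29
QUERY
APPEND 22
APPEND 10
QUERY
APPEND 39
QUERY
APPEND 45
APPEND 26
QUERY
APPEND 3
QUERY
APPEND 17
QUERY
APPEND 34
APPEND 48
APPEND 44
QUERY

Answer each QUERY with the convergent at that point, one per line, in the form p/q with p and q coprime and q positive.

18/1
415/23
5828/323
216051/11974
7135511/395465
4723702454/261797507
4392464441625/243439600949
972247655647115/53884006224709
38014444089358034/2106840299426027
44540192467685082804/2468510974789720051
135332199634732007057/7500394621849556077
2345187586258129202773/129975219546232173360
168872111763580064601451319/9359246966136414126147661

APPEND 18: p_0 = 18·1 + 0 = 18, q_0 = 18·0 + 1 = 1 → 18/1
APPEND 23: p_1 = 23·18 + 1 = 415, q_1 = 23·1 + 0 = 23 → 415/23
APPEND 14: p_2 = 14·415 + 18 = 5828, q_2 = 14·23 + 1 = 323 → 5828/323
APPEND 37: p_3 = 37·5828 + 415 = 216051, q_3 = 37·323 + 23 = 11974 → 216051/11974
APPEND 33: p_4 = 33·216051 + 5828 = 7135511, q_4 = 33·11974 + 323 = 395465 → 7135511/395465
APPEND 20: p_5 = 20·7135511 + 216051 = 142926271, q_5 = 20·395465 + 11974 = 7921274 → 142926271/7921274
APPEND 33: p_6 = 33·142926271 + 7135511 = 4723702454, q_6 = 33·7921274 + 395465 = 261797507 → 4723702454/261797507
APPEND 32: p_7 = 32·4723702454 + 142926271 = 151301404799, q_7 = 32·261797507 + 7921274 = 8385441498 → 151301404799/8385441498
APPEND 29: p_8 = 29·151301404799 + 4723702454 = 4392464441625, q_8 = 29·8385441498 + 261797507 = 243439600949 → 4392464441625/243439600949
APPEND 22: p_9 = 22·4392464441625 + 151301404799 = 96785519120549, q_9 = 22·243439600949 + 8385441498 = 5364056662376 → 96785519120549/5364056662376
APPEND 10: p_10 = 10·96785519120549 + 4392464441625 = 972247655647115, q_10 = 10·5364056662376 + 243439600949 = 53884006224709 → 972247655647115/53884006224709
APPEND 39: p_11 = 39·972247655647115 + 96785519120549 = 38014444089358034, q_11 = 39·53884006224709 + 5364056662376 = 2106840299426027 → 38014444089358034/2106840299426027
APPEND 45: p_12 = 45·38014444089358034 + 972247655647115 = 1711622231676758645, q_12 = 45·2106840299426027 + 53884006224709 = 94861697480395924 → 1711622231676758645/94861697480395924
APPEND 26: p_13 = 26·1711622231676758645 + 38014444089358034 = 44540192467685082804, q_13 = 26·94861697480395924 + 2106840299426027 = 2468510974789720051 → 44540192467685082804/2468510974789720051
APPEND 3: p_14 = 3·44540192467685082804 + 1711622231676758645 = 135332199634732007057, q_14 = 3·2468510974789720051 + 94861697480395924 = 7500394621849556077 → 135332199634732007057/7500394621849556077
APPEND 17: p_15 = 17·135332199634732007057 + 44540192467685082804 = 2345187586258129202773, q_15 = 17·7500394621849556077 + 2468510974789720051 = 129975219546232173360 → 2345187586258129202773/129975219546232173360
APPEND 34: p_16 = 34·2345187586258129202773 + 135332199634732007057 = 79871710132411124901339, q_16 = 34·129975219546232173360 + 7500394621849556077 = 4426657859193743450317 → 79871710132411124901339/4426657859193743450317
APPEND 48: p_17 = 48·79871710132411124901339 + 2345187586258129202773 = 3836187273941992124467045, q_17 = 48·4426657859193743450317 + 129975219546232173360 = 212609552460845917788576 → 3836187273941992124467045/212609552460845917788576
APPEND 44: p_18 = 44·3836187273941992124467045 + 79871710132411124901339 = 168872111763580064601451319, q_18 = 44·212609552460845917788576 + 4426657859193743450317 = 9359246966136414126147661 → 168872111763580064601451319/9359246966136414126147661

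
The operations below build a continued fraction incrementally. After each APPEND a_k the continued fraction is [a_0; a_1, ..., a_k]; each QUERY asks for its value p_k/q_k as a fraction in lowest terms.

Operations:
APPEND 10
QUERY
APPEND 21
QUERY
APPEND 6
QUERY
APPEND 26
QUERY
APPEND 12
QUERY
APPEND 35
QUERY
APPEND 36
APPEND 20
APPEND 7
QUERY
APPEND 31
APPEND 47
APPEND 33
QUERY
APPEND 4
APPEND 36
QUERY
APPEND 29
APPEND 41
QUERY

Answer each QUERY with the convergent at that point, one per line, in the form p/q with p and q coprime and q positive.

APPEND 10: p_0 = 10·1 + 0 = 10, q_0 = 10·0 + 1 = 1 → 10/1
APPEND 21: p_1 = 21·10 + 1 = 211, q_1 = 21·1 + 0 = 21 → 211/21
APPEND 6: p_2 = 6·211 + 10 = 1276, q_2 = 6·21 + 1 = 127 → 1276/127
APPEND 26: p_3 = 26·1276 + 211 = 33387, q_3 = 26·127 + 21 = 3323 → 33387/3323
APPEND 12: p_4 = 12·33387 + 1276 = 401920, q_4 = 12·3323 + 127 = 40003 → 401920/40003
APPEND 35: p_5 = 35·401920 + 33387 = 14100587, q_5 = 35·40003 + 3323 = 1403428 → 14100587/1403428
APPEND 36: p_6 = 36·14100587 + 401920 = 508023052, q_6 = 36·1403428 + 40003 = 50563411 → 508023052/50563411
APPEND 20: p_7 = 20·508023052 + 14100587 = 10174561627, q_7 = 20·50563411 + 1403428 = 1012671648 → 10174561627/1012671648
APPEND 7: p_8 = 7·10174561627 + 508023052 = 71729954441, q_8 = 7·1012671648 + 50563411 = 7139264947 → 71729954441/7139264947
APPEND 31: p_9 = 31·71729954441 + 10174561627 = 2233803149298, q_9 = 31·7139264947 + 1012671648 = 222329885005 → 2233803149298/222329885005
APPEND 47: p_10 = 47·2233803149298 + 71729954441 = 105060477971447, q_10 = 47·222329885005 + 7139264947 = 10456643860182 → 105060477971447/10456643860182
APPEND 33: p_11 = 33·105060477971447 + 2233803149298 = 3469229576207049, q_11 = 33·10456643860182 + 222329885005 = 345291577271011 → 3469229576207049/345291577271011
APPEND 4: p_12 = 4·3469229576207049 + 105060477971447 = 13981978782799643, q_12 = 4·345291577271011 + 10456643860182 = 1391622952944226 → 13981978782799643/1391622952944226
APPEND 36: p_13 = 36·13981978782799643 + 3469229576207049 = 506820465756994197, q_13 = 36·1391622952944226 + 345291577271011 = 50443717883263147 → 506820465756994197/50443717883263147
APPEND 29: p_14 = 29·506820465756994197 + 13981978782799643 = 14711775485735631356, q_14 = 29·50443717883263147 + 1391622952944226 = 1464259441567575489 → 14711775485735631356/1464259441567575489
APPEND 41: p_15 = 41·14711775485735631356 + 506820465756994197 = 603689615380917879793, q_15 = 41·1464259441567575489 + 50443717883263147 = 60085080822153858196 → 603689615380917879793/60085080822153858196

10/1
211/21
1276/127
33387/3323
401920/40003
14100587/1403428
71729954441/7139264947
3469229576207049/345291577271011
506820465756994197/50443717883263147
603689615380917879793/60085080822153858196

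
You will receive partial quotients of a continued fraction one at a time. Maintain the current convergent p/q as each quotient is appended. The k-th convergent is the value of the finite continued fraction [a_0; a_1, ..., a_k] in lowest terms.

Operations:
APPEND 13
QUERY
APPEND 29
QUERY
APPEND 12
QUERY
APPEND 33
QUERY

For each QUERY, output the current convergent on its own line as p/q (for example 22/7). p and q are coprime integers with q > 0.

APPEND 13: p_0 = 13·1 + 0 = 13, q_0 = 13·0 + 1 = 1 → 13/1
APPEND 29: p_1 = 29·13 + 1 = 378, q_1 = 29·1 + 0 = 29 → 378/29
APPEND 12: p_2 = 12·378 + 13 = 4549, q_2 = 12·29 + 1 = 349 → 4549/349
APPEND 33: p_3 = 33·4549 + 378 = 150495, q_3 = 33·349 + 29 = 11546 → 150495/11546

13/1
378/29
4549/349
150495/11546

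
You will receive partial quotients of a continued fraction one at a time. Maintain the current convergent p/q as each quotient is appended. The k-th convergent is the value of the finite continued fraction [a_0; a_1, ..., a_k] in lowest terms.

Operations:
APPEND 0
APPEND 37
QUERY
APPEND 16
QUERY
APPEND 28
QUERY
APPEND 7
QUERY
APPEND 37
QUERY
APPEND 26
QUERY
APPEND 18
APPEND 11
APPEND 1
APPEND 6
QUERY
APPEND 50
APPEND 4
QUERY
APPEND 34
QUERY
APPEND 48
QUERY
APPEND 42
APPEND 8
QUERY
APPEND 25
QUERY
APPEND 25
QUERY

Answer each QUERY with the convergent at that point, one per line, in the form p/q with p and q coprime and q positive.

APPEND 0: p_0 = 0·1 + 0 = 0, q_0 = 0·0 + 1 = 1 → 0/1
APPEND 37: p_1 = 37·0 + 1 = 1, q_1 = 37·1 + 0 = 37 → 1/37
APPEND 16: p_2 = 16·1 + 0 = 16, q_2 = 16·37 + 1 = 593 → 16/593
APPEND 28: p_3 = 28·16 + 1 = 449, q_3 = 28·593 + 37 = 16641 → 449/16641
APPEND 7: p_4 = 7·449 + 16 = 3159, q_4 = 7·16641 + 593 = 117080 → 3159/117080
APPEND 37: p_5 = 37·3159 + 449 = 117332, q_5 = 37·117080 + 16641 = 4348601 → 117332/4348601
APPEND 26: p_6 = 26·117332 + 3159 = 3053791, q_6 = 26·4348601 + 117080 = 113180706 → 3053791/113180706
APPEND 18: p_7 = 18·3053791 + 117332 = 55085570, q_7 = 18·113180706 + 4348601 = 2041601309 → 55085570/2041601309
APPEND 11: p_8 = 11·55085570 + 3053791 = 608995061, q_8 = 11·2041601309 + 113180706 = 22570795105 → 608995061/22570795105
APPEND 1: p_9 = 1·608995061 + 55085570 = 664080631, q_9 = 1·22570795105 + 2041601309 = 24612396414 → 664080631/24612396414
APPEND 6: p_10 = 6·664080631 + 608995061 = 4593478847, q_10 = 6·24612396414 + 22570795105 = 170245173589 → 4593478847/170245173589
APPEND 50: p_11 = 50·4593478847 + 664080631 = 230338022981, q_11 = 50·170245173589 + 24612396414 = 8536871075864 → 230338022981/8536871075864
APPEND 4: p_12 = 4·230338022981 + 4593478847 = 925945570771, q_12 = 4·8536871075864 + 170245173589 = 34317729477045 → 925945570771/34317729477045
APPEND 34: p_13 = 34·925945570771 + 230338022981 = 31712487429195, q_13 = 34·34317729477045 + 8536871075864 = 1175339673295394 → 31712487429195/1175339673295394
APPEND 48: p_14 = 48·31712487429195 + 925945570771 = 1523125342172131, q_14 = 48·1175339673295394 + 34317729477045 = 56450622047655957 → 1523125342172131/56450622047655957
APPEND 42: p_15 = 42·1523125342172131 + 31712487429195 = 64002976858658697, q_15 = 42·56450622047655957 + 1175339673295394 = 2372101465674845588 → 64002976858658697/2372101465674845588
APPEND 8: p_16 = 8·64002976858658697 + 1523125342172131 = 513546940211441707, q_16 = 8·2372101465674845588 + 56450622047655957 = 19033262347446420661 → 513546940211441707/19033262347446420661
APPEND 25: p_17 = 25·513546940211441707 + 64002976858658697 = 12902676482144701372, q_17 = 25·19033262347446420661 + 2372101465674845588 = 478203660151835362113 → 12902676482144701372/478203660151835362113
APPEND 25: p_18 = 25·12902676482144701372 + 513546940211441707 = 323080458993828976007, q_18 = 25·478203660151835362113 + 19033262347446420661 = 11974124766143330473486 → 323080458993828976007/11974124766143330473486

1/37
16/593
449/16641
3159/117080
117332/4348601
3053791/113180706
4593478847/170245173589
925945570771/34317729477045
31712487429195/1175339673295394
1523125342172131/56450622047655957
513546940211441707/19033262347446420661
12902676482144701372/478203660151835362113
323080458993828976007/11974124766143330473486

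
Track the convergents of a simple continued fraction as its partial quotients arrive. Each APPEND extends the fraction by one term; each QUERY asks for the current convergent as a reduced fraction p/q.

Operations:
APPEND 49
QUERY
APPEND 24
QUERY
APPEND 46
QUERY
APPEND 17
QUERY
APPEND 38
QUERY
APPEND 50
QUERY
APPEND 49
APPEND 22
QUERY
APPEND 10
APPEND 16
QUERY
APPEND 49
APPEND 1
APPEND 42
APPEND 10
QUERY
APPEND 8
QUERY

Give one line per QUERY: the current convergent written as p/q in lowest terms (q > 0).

49/1
1177/24
54191/1105
922424/18809
35106303/715847
1756237574/35811159
1895752681012/38655989195
306593633601796/6251701662603
6612234666949989459/134829017730296048
53557565929765149883/1092083746275549515

APPEND 49: p_0 = 49·1 + 0 = 49, q_0 = 49·0 + 1 = 1 → 49/1
APPEND 24: p_1 = 24·49 + 1 = 1177, q_1 = 24·1 + 0 = 24 → 1177/24
APPEND 46: p_2 = 46·1177 + 49 = 54191, q_2 = 46·24 + 1 = 1105 → 54191/1105
APPEND 17: p_3 = 17·54191 + 1177 = 922424, q_3 = 17·1105 + 24 = 18809 → 922424/18809
APPEND 38: p_4 = 38·922424 + 54191 = 35106303, q_4 = 38·18809 + 1105 = 715847 → 35106303/715847
APPEND 50: p_5 = 50·35106303 + 922424 = 1756237574, q_5 = 50·715847 + 18809 = 35811159 → 1756237574/35811159
APPEND 49: p_6 = 49·1756237574 + 35106303 = 86090747429, q_6 = 49·35811159 + 715847 = 1755462638 → 86090747429/1755462638
APPEND 22: p_7 = 22·86090747429 + 1756237574 = 1895752681012, q_7 = 22·1755462638 + 35811159 = 38655989195 → 1895752681012/38655989195
APPEND 10: p_8 = 10·1895752681012 + 86090747429 = 19043617557549, q_8 = 10·38655989195 + 1755462638 = 388315354588 → 19043617557549/388315354588
APPEND 16: p_9 = 16·19043617557549 + 1895752681012 = 306593633601796, q_9 = 16·388315354588 + 38655989195 = 6251701662603 → 306593633601796/6251701662603
APPEND 49: p_10 = 49·306593633601796 + 19043617557549 = 15042131664045553, q_10 = 49·6251701662603 + 388315354588 = 306721696822135 → 15042131664045553/306721696822135
APPEND 1: p_11 = 1·15042131664045553 + 306593633601796 = 15348725297647349, q_11 = 1·306721696822135 + 6251701662603 = 312973398484738 → 15348725297647349/312973398484738
APPEND 42: p_12 = 42·15348725297647349 + 15042131664045553 = 659688594165234211, q_12 = 42·312973398484738 + 306721696822135 = 13451604433181131 → 659688594165234211/13451604433181131
APPEND 10: p_13 = 10·659688594165234211 + 15348725297647349 = 6612234666949989459, q_13 = 10·13451604433181131 + 312973398484738 = 134829017730296048 → 6612234666949989459/134829017730296048
APPEND 8: p_14 = 8·6612234666949989459 + 659688594165234211 = 53557565929765149883, q_14 = 8·134829017730296048 + 13451604433181131 = 1092083746275549515 → 53557565929765149883/1092083746275549515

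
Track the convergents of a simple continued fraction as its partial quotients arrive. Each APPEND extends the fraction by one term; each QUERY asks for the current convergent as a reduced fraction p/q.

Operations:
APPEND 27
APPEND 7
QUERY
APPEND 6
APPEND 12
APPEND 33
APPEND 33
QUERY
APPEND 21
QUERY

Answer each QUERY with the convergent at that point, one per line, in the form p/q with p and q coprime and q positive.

APPEND 27: p_0 = 27·1 + 0 = 27, q_0 = 27·0 + 1 = 1 → 27/1
APPEND 7: p_1 = 7·27 + 1 = 190, q_1 = 7·1 + 0 = 7 → 190/7
APPEND 6: p_2 = 6·190 + 27 = 1167, q_2 = 6·7 + 1 = 43 → 1167/43
APPEND 12: p_3 = 12·1167 + 190 = 14194, q_3 = 12·43 + 7 = 523 → 14194/523
APPEND 33: p_4 = 33·14194 + 1167 = 469569, q_4 = 33·523 + 43 = 17302 → 469569/17302
APPEND 33: p_5 = 33·469569 + 14194 = 15509971, q_5 = 33·17302 + 523 = 571489 → 15509971/571489
APPEND 21: p_6 = 21·15509971 + 469569 = 326178960, q_6 = 21·571489 + 17302 = 12018571 → 326178960/12018571

190/7
15509971/571489
326178960/12018571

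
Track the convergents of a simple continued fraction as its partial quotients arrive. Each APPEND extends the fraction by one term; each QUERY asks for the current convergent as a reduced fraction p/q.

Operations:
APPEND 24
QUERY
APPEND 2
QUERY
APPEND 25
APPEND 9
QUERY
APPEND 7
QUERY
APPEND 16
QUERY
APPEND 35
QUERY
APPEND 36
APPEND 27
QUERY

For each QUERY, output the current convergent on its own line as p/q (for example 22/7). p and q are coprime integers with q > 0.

APPEND 24: p_0 = 24·1 + 0 = 24, q_0 = 24·0 + 1 = 1 → 24/1
APPEND 2: p_1 = 2·24 + 1 = 49, q_1 = 2·1 + 0 = 2 → 49/2
APPEND 25: p_2 = 25·49 + 24 = 1249, q_2 = 25·2 + 1 = 51 → 1249/51
APPEND 9: p_3 = 9·1249 + 49 = 11290, q_3 = 9·51 + 2 = 461 → 11290/461
APPEND 7: p_4 = 7·11290 + 1249 = 80279, q_4 = 7·461 + 51 = 3278 → 80279/3278
APPEND 16: p_5 = 16·80279 + 11290 = 1295754, q_5 = 16·3278 + 461 = 52909 → 1295754/52909
APPEND 35: p_6 = 35·1295754 + 80279 = 45431669, q_6 = 35·52909 + 3278 = 1855093 → 45431669/1855093
APPEND 36: p_7 = 36·45431669 + 1295754 = 1636835838, q_7 = 36·1855093 + 52909 = 66836257 → 1636835838/66836257
APPEND 27: p_8 = 27·1636835838 + 45431669 = 44239999295, q_8 = 27·66836257 + 1855093 = 1806434032 → 44239999295/1806434032

24/1
49/2
11290/461
80279/3278
1295754/52909
45431669/1855093
44239999295/1806434032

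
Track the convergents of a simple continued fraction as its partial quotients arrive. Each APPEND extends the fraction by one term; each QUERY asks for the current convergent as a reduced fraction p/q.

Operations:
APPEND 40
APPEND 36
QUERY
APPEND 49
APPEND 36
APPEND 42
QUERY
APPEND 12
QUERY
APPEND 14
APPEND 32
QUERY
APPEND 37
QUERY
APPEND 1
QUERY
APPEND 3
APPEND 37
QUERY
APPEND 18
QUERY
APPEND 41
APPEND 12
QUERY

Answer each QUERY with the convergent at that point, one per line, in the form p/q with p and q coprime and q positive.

APPEND 40: p_0 = 40·1 + 0 = 40, q_0 = 40·0 + 1 = 1 → 40/1
APPEND 36: p_1 = 36·40 + 1 = 1441, q_1 = 36·1 + 0 = 36 → 1441/36
APPEND 49: p_2 = 49·1441 + 40 = 70649, q_2 = 49·36 + 1 = 1765 → 70649/1765
APPEND 36: p_3 = 36·70649 + 1441 = 2544805, q_3 = 36·1765 + 36 = 63576 → 2544805/63576
APPEND 42: p_4 = 42·2544805 + 70649 = 106952459, q_4 = 42·63576 + 1765 = 2671957 → 106952459/2671957
APPEND 12: p_5 = 12·106952459 + 2544805 = 1285974313, q_5 = 12·2671957 + 63576 = 32127060 → 1285974313/32127060
APPEND 14: p_6 = 14·1285974313 + 106952459 = 18110592841, q_6 = 14·32127060 + 2671957 = 452450797 → 18110592841/452450797
APPEND 32: p_7 = 32·18110592841 + 1285974313 = 580824945225, q_7 = 32·452450797 + 32127060 = 14510552564 → 580824945225/14510552564
APPEND 37: p_8 = 37·580824945225 + 18110592841 = 21508633566166, q_8 = 37·14510552564 + 452450797 = 537342895665 → 21508633566166/537342895665
APPEND 1: p_9 = 1·21508633566166 + 580824945225 = 22089458511391, q_9 = 1·537342895665 + 14510552564 = 551853448229 → 22089458511391/551853448229
APPEND 3: p_10 = 3·22089458511391 + 21508633566166 = 87777009100339, q_10 = 3·551853448229 + 537342895665 = 2192903240352 → 87777009100339/2192903240352
APPEND 37: p_11 = 37·87777009100339 + 22089458511391 = 3269838795223934, q_11 = 37·2192903240352 + 551853448229 = 81689273341253 → 3269838795223934/81689273341253
APPEND 18: p_12 = 18·3269838795223934 + 87777009100339 = 58944875323131151, q_12 = 18·81689273341253 + 2192903240352 = 1472599823382906 → 58944875323131151/1472599823382906
APPEND 41: p_13 = 41·58944875323131151 + 3269838795223934 = 2420009727043601125, q_13 = 41·1472599823382906 + 81689273341253 = 60458282032040399 → 2420009727043601125/60458282032040399
APPEND 12: p_14 = 12·2420009727043601125 + 58944875323131151 = 29099061599846344651, q_14 = 12·60458282032040399 + 1472599823382906 = 726971984207867694 → 29099061599846344651/726971984207867694

1441/36
106952459/2671957
1285974313/32127060
580824945225/14510552564
21508633566166/537342895665
22089458511391/551853448229
3269838795223934/81689273341253
58944875323131151/1472599823382906
29099061599846344651/726971984207867694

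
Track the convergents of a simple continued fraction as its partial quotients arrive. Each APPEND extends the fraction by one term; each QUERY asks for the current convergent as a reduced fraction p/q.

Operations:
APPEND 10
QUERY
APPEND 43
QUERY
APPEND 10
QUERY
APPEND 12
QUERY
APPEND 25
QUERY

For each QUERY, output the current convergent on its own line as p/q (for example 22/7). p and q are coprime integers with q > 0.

10/1
431/43
4320/431
52271/5215
1311095/130806

APPEND 10: p_0 = 10·1 + 0 = 10, q_0 = 10·0 + 1 = 1 → 10/1
APPEND 43: p_1 = 43·10 + 1 = 431, q_1 = 43·1 + 0 = 43 → 431/43
APPEND 10: p_2 = 10·431 + 10 = 4320, q_2 = 10·43 + 1 = 431 → 4320/431
APPEND 12: p_3 = 12·4320 + 431 = 52271, q_3 = 12·431 + 43 = 5215 → 52271/5215
APPEND 25: p_4 = 25·52271 + 4320 = 1311095, q_4 = 25·5215 + 431 = 130806 → 1311095/130806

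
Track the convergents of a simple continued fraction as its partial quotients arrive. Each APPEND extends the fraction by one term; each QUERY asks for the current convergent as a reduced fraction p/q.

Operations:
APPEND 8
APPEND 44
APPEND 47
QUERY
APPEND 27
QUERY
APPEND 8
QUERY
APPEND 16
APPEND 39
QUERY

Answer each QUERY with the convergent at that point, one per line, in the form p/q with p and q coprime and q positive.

APPEND 8: p_0 = 8·1 + 0 = 8, q_0 = 8·0 + 1 = 1 → 8/1
APPEND 44: p_1 = 44·8 + 1 = 353, q_1 = 44·1 + 0 = 44 → 353/44
APPEND 47: p_2 = 47·353 + 8 = 16599, q_2 = 47·44 + 1 = 2069 → 16599/2069
APPEND 27: p_3 = 27·16599 + 353 = 448526, q_3 = 27·2069 + 44 = 55907 → 448526/55907
APPEND 8: p_4 = 8·448526 + 16599 = 3604807, q_4 = 8·55907 + 2069 = 449325 → 3604807/449325
APPEND 16: p_5 = 16·3604807 + 448526 = 58125438, q_5 = 16·449325 + 55907 = 7245107 → 58125438/7245107
APPEND 39: p_6 = 39·58125438 + 3604807 = 2270496889, q_6 = 39·7245107 + 449325 = 283008498 → 2270496889/283008498

16599/2069
448526/55907
3604807/449325
2270496889/283008498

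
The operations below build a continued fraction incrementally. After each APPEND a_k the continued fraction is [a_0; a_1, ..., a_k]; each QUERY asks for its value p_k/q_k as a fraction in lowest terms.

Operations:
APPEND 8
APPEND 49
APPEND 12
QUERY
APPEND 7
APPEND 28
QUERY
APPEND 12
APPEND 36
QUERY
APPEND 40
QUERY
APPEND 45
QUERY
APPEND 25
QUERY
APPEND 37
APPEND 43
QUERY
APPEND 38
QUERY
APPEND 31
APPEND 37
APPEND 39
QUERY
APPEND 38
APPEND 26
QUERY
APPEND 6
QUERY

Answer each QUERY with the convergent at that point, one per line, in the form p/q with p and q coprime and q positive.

APPEND 8: p_0 = 8·1 + 0 = 8, q_0 = 8·0 + 1 = 1 → 8/1
APPEND 49: p_1 = 49·8 + 1 = 393, q_1 = 49·1 + 0 = 49 → 393/49
APPEND 12: p_2 = 12·393 + 8 = 4724, q_2 = 12·49 + 1 = 589 → 4724/589
APPEND 7: p_3 = 7·4724 + 393 = 33461, q_3 = 7·589 + 49 = 4172 → 33461/4172
APPEND 28: p_4 = 28·33461 + 4724 = 941632, q_4 = 28·4172 + 589 = 117405 → 941632/117405
APPEND 12: p_5 = 12·941632 + 33461 = 11333045, q_5 = 12·117405 + 4172 = 1413032 → 11333045/1413032
APPEND 36: p_6 = 36·11333045 + 941632 = 408931252, q_6 = 36·1413032 + 117405 = 50986557 → 408931252/50986557
APPEND 40: p_7 = 40·408931252 + 11333045 = 16368583125, q_7 = 40·50986557 + 1413032 = 2040875312 → 16368583125/2040875312
APPEND 45: p_8 = 45·16368583125 + 408931252 = 736995171877, q_8 = 45·2040875312 + 50986557 = 91890375597 → 736995171877/91890375597
APPEND 25: p_9 = 25·736995171877 + 16368583125 = 18441247880050, q_9 = 25·91890375597 + 2040875312 = 2299300265237 → 18441247880050/2299300265237
APPEND 37: p_10 = 37·18441247880050 + 736995171877 = 683063166733727, q_10 = 37·2299300265237 + 91890375597 = 85166000189366 → 683063166733727/85166000189366
APPEND 43: p_11 = 43·683063166733727 + 18441247880050 = 29390157417430311, q_11 = 43·85166000189366 + 2299300265237 = 3664437308407975 → 29390157417430311/3664437308407975
APPEND 38: p_12 = 38·29390157417430311 + 683063166733727 = 1117509045029085545, q_12 = 38·3664437308407975 + 85166000189366 = 139333783719692416 → 1117509045029085545/139333783719692416
APPEND 31: p_13 = 31·1117509045029085545 + 29390157417430311 = 34672170553319082206, q_13 = 31·139333783719692416 + 3664437308407975 = 4323011732618872871 → 34672170553319082206/4323011732618872871
APPEND 37: p_14 = 37·34672170553319082206 + 1117509045029085545 = 1283987819517835127167, q_14 = 37·4323011732618872871 + 139333783719692416 = 160090767890617988643 → 1283987819517835127167/160090767890617988643
APPEND 39: p_15 = 39·1283987819517835127167 + 34672170553319082206 = 50110197131748889041719, q_15 = 39·160090767890617988643 + 4323011732618872871 = 6247862959466720429948 → 50110197131748889041719/6247862959466720429948
APPEND 38: p_16 = 38·50110197131748889041719 + 1283987819517835127167 = 1905471478825975618712489, q_16 = 38·6247862959466720429948 + 160090767890617988643 = 237578883227625994326667 → 1905471478825975618712489/237578883227625994326667
APPEND 26: p_17 = 26·1905471478825975618712489 + 50110197131748889041719 = 49592368646607114975566433, q_17 = 26·237578883227625994326667 + 6247862959466720429948 = 6183298826877742572923290 → 49592368646607114975566433/6183298826877742572923290
APPEND 6: p_18 = 6·49592368646607114975566433 + 1905471478825975618712489 = 299459683358468665472111087, q_18 = 6·6183298826877742572923290 + 237578883227625994326667 = 37337371844494081431866407 → 299459683358468665472111087/37337371844494081431866407

4724/589
941632/117405
408931252/50986557
16368583125/2040875312
736995171877/91890375597
18441247880050/2299300265237
29390157417430311/3664437308407975
1117509045029085545/139333783719692416
50110197131748889041719/6247862959466720429948
49592368646607114975566433/6183298826877742572923290
299459683358468665472111087/37337371844494081431866407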